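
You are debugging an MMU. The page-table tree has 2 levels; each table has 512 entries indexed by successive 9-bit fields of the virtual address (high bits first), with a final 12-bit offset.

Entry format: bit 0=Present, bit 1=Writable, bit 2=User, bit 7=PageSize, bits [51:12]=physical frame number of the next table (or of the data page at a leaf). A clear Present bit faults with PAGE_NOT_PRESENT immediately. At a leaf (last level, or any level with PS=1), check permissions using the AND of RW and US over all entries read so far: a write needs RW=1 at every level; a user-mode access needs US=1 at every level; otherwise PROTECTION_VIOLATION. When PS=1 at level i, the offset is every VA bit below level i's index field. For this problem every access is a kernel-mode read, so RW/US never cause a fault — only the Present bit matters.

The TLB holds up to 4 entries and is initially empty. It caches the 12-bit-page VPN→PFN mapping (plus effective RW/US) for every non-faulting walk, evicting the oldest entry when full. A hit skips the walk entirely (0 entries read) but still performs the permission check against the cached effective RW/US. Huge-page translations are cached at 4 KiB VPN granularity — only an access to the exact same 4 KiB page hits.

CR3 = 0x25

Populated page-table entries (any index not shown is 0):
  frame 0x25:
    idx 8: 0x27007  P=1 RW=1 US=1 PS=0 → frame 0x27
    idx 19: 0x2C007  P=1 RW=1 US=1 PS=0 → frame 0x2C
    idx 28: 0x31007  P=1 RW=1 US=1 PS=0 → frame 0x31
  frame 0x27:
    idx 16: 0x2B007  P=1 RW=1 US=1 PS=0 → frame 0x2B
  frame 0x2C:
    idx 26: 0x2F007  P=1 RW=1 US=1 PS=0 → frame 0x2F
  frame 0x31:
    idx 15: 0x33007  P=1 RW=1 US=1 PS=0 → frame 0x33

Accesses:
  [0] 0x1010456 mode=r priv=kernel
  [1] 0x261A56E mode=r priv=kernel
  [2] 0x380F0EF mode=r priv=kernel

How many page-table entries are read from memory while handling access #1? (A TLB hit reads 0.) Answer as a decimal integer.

Trace:
#0 VA=0x1010456 (r,kernel):
  lvl0: tbl 0x25, slot 8 ⇒ 0x27007 (P1/RW1/US1/PS0)
  lvl1: tbl 0x27, slot 16 ⇒ 0x2B007 (P1/RW1/US1/PS0)
  → PA=0x2B456  (2 entries read)
#1 VA=0x261A56E (r,kernel):
  lvl0: tbl 0x25, slot 19 ⇒ 0x2C007 (P1/RW1/US1/PS0)
  lvl1: tbl 0x2C, slot 26 ⇒ 0x2F007 (P1/RW1/US1/PS0)
  → PA=0x2F56E  (2 entries read)
#2 VA=0x380F0EF (r,kernel):
  lvl0: tbl 0x25, slot 28 ⇒ 0x31007 (P1/RW1/US1/PS0)
  lvl1: tbl 0x31, slot 15 ⇒ 0x33007 (P1/RW1/US1/PS0)
  → PA=0x330EF  (2 entries read)

Entries read for #1: 2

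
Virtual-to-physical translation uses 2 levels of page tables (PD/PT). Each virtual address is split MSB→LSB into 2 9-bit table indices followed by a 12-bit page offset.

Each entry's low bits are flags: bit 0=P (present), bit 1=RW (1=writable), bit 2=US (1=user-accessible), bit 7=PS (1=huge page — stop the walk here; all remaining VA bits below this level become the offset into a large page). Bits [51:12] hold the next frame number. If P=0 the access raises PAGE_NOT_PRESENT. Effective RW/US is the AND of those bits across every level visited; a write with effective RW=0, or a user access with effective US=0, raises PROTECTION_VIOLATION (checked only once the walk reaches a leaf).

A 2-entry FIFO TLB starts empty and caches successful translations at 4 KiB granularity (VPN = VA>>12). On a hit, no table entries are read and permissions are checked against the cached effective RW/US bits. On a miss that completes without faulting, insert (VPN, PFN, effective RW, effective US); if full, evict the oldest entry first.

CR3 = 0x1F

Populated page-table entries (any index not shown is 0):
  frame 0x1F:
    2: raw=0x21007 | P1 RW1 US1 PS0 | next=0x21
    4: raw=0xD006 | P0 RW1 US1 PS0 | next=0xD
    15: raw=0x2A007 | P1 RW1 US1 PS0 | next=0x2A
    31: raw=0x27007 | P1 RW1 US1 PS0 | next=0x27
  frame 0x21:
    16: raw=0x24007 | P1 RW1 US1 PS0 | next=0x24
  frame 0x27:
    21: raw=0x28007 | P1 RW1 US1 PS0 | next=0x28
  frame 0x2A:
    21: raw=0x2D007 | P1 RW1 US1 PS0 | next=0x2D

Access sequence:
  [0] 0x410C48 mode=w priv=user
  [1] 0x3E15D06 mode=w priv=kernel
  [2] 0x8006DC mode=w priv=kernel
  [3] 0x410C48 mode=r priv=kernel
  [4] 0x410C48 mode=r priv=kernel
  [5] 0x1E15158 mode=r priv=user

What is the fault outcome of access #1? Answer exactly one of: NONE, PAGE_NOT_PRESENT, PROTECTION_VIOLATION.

Trace:
#0 VA=0x410C48 (w,user):
  L0: frame=0x1F idx=2 entry=0x21007 [P=1 RW=1 US=1 PS=0]
  L1: frame=0x21 idx=16 entry=0x24007 [P=1 RW=1 US=1 PS=0]
  ⇒ phys 0x24C48  [2 reads]
#1 VA=0x3E15D06 (w,kernel):
  L0: frame=0x1F idx=31 entry=0x27007 [P=1 RW=1 US=1 PS=0]
  L1: frame=0x27 idx=21 entry=0x28007 [P=1 RW=1 US=1 PS=0]
  ⇒ phys 0x28D06  [2 reads]
#2 VA=0x8006DC (w,kernel):
  L0: frame=0x1F idx=4 entry=0xD006 [P=0 RW=1 US=1 PS=0]
  ⇒ fault: PAGE_NOT_PRESENT  — 1 lookups
#3 VA=0x410C48 (r,kernel):
  TLB hit vpn=0x410 → PA=0x24C48
#4 VA=0x410C48 (r,kernel):
  TLB hit vpn=0x410 → PA=0x24C48
#5 VA=0x1E15158 (r,user):
  L0: frame=0x1F idx=15 entry=0x2A007 [P=1 RW=1 US=1 PS=0]
  L1: frame=0x2A idx=21 entry=0x2D007 [P=1 RW=1 US=1 PS=0]
  ⇒ phys 0x2D158  [2 reads]

Access #1 fault: NONE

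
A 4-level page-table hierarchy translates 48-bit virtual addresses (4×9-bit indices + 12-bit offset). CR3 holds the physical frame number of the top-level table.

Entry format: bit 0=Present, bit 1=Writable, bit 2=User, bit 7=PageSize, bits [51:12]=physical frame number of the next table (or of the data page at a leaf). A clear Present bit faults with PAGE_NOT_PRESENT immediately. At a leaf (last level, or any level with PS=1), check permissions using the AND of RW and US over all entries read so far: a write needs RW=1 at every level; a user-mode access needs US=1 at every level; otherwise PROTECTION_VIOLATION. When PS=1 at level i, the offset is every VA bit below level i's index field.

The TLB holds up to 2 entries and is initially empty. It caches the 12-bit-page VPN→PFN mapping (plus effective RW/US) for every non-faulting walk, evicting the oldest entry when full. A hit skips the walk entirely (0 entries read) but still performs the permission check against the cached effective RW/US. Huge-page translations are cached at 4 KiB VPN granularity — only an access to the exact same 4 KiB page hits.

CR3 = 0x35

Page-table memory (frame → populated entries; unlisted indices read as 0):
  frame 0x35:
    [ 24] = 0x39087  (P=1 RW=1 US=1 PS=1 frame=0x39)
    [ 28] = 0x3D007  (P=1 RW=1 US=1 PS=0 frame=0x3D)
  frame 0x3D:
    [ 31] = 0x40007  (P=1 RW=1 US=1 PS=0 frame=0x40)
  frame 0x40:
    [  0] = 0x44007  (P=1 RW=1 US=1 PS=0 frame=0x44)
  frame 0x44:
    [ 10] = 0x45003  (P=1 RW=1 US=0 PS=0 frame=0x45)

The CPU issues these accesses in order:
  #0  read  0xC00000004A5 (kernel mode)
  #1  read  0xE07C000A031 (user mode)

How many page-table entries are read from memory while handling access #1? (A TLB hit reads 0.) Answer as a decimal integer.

Walk each access:
#0 VA=0xC00000004A5 (r,kernel):
  lvl0: tbl 0x35, slot 24 ⇒ 0x39087 (P1/RW1/US1/PS1)
  ✓ 0x394A5 (huge @L0)  — 1 lookups
#1 VA=0xE07C000A031 (r,user):
  lvl0: tbl 0x35, slot 28 ⇒ 0x3D007 (P1/RW1/US1/PS0)
  lvl1: tbl 0x3D, slot 31 ⇒ 0x40007 (P1/RW1/US1/PS0)
  lvl2: tbl 0x40, slot 0 ⇒ 0x44007 (P1/RW1/US1/PS0)
  lvl3: tbl 0x44, slot 10 ⇒ 0x45003 (P1/RW1/US0/PS0)
  ✗ PROTECTION_VIOLATION  [4 reads]

Entries read for #1: 4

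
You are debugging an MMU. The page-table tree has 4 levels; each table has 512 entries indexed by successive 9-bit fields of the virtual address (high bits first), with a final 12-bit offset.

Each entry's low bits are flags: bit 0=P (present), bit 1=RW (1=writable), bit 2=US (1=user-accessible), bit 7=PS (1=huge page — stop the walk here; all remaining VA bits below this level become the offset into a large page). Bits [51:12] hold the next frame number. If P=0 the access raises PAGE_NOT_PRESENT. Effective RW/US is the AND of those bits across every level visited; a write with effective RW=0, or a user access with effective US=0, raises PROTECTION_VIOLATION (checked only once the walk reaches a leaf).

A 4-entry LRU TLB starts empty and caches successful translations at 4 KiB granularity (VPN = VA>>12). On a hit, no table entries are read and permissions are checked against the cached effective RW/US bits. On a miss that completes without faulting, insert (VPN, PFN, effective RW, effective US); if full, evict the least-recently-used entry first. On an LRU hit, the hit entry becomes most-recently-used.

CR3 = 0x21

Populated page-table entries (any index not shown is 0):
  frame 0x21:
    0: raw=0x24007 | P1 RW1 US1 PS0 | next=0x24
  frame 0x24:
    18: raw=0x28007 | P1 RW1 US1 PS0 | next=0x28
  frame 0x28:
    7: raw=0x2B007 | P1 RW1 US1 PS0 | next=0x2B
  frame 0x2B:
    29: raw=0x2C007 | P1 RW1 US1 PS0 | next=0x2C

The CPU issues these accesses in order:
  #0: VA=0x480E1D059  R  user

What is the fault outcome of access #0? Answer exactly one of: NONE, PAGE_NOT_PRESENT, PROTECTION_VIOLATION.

Trace:
#0 VA=0x480E1D059 (r,user):
  L0: frame=0x21 idx=0 entry=0x24007 [P=1 RW=1 US=1 PS=0]
  L1: frame=0x24 idx=18 entry=0x28007 [P=1 RW=1 US=1 PS=0]
  L2: frame=0x28 idx=7 entry=0x2B007 [P=1 RW=1 US=1 PS=0]
  L3: frame=0x2B idx=29 entry=0x2C007 [P=1 RW=1 US=1 PS=0]
  ✓ 0x2C059  — 4 lookups

Access #0 fault: NONE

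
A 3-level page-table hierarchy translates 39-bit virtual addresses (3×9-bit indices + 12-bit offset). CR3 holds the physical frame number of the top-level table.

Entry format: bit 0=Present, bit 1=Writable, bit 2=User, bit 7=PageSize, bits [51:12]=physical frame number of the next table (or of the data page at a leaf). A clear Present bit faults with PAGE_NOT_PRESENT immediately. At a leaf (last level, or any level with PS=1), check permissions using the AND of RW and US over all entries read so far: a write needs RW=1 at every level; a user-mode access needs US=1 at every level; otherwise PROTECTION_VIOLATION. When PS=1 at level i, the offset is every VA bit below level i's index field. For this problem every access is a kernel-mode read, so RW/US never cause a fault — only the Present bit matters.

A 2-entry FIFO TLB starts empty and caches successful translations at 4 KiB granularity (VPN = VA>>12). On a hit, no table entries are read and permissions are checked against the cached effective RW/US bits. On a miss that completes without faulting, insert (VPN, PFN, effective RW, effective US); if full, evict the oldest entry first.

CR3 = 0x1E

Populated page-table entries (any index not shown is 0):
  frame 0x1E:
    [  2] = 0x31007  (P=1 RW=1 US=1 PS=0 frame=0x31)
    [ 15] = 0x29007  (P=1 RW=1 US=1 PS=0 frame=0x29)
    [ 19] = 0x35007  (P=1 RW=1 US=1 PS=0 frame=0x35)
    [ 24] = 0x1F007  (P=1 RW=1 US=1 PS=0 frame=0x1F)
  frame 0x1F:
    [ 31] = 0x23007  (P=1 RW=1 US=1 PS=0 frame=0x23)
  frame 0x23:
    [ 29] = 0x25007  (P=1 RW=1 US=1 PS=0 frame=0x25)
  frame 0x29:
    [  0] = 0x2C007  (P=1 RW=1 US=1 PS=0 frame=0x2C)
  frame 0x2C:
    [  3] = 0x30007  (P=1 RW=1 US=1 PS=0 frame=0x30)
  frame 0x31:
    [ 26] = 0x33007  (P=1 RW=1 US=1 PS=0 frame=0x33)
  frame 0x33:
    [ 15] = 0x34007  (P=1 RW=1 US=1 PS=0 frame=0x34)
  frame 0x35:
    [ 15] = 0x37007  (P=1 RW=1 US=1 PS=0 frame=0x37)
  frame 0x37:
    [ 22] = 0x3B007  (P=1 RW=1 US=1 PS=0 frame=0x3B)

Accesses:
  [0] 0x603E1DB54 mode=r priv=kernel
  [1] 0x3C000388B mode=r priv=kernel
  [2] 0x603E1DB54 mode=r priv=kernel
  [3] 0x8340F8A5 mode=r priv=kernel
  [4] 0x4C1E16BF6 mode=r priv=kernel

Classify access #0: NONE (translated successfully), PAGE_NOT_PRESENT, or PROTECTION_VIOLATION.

Walk each access:
#0 VA=0x603E1DB54 (r,kernel):
  L0: frame=0x1E idx=24 entry=0x1F007 [P=1 RW=1 US=1 PS=0]
  L1: frame=0x1F idx=31 entry=0x23007 [P=1 RW=1 US=1 PS=0]
  L2: frame=0x23 idx=29 entry=0x25007 [P=1 RW=1 US=1 PS=0]
  ⇒ phys 0x25B54  [3 reads]
#1 VA=0x3C000388B (r,kernel):
  L0: frame=0x1E idx=15 entry=0x29007 [P=1 RW=1 US=1 PS=0]
  L1: frame=0x29 idx=0 entry=0x2C007 [P=1 RW=1 US=1 PS=0]
  L2: frame=0x2C idx=3 entry=0x30007 [P=1 RW=1 US=1 PS=0]
  ⇒ phys 0x3088B  [3 reads]
#2 VA=0x603E1DB54 (r,kernel):
  TLB hit vpn=0x603E1D → PA=0x25B54
#3 VA=0x8340F8A5 (r,kernel):
  L0: frame=0x1E idx=2 entry=0x31007 [P=1 RW=1 US=1 PS=0]
  L1: frame=0x31 idx=26 entry=0x33007 [P=1 RW=1 US=1 PS=0]
  L2: frame=0x33 idx=15 entry=0x34007 [P=1 RW=1 US=1 PS=0]
  ⇒ phys 0x348A5  [3 reads]
#4 VA=0x4C1E16BF6 (r,kernel):
  L0: frame=0x1E idx=19 entry=0x35007 [P=1 RW=1 US=1 PS=0]
  L1: frame=0x35 idx=15 entry=0x37007 [P=1 RW=1 US=1 PS=0]
  L2: frame=0x37 idx=22 entry=0x3B007 [P=1 RW=1 US=1 PS=0]
  ⇒ phys 0x3BBF6  [3 reads]

Access #0 fault: NONE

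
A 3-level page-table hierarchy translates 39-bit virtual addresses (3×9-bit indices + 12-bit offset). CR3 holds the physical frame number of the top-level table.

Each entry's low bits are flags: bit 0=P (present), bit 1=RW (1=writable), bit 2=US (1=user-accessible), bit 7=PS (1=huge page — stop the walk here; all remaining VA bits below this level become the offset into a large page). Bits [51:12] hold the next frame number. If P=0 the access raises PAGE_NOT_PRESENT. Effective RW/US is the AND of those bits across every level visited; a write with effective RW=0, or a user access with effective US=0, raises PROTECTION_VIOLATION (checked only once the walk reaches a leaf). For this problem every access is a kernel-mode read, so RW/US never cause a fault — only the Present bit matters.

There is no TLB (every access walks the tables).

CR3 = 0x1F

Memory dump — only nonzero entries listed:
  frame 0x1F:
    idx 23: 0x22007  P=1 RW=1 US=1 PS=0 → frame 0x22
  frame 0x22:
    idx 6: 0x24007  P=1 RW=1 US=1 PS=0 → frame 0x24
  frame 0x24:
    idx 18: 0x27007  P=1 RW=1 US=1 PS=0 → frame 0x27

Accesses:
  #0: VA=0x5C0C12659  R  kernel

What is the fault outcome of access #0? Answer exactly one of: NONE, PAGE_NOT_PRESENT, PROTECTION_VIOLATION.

Walk each access:
#0 VA=0x5C0C12659 (r,kernel):
  lvl0: tbl 0x1F, slot 23 ⇒ 0x22007 (P1/RW1/US1/PS0)
  lvl1: tbl 0x22, slot 6 ⇒ 0x24007 (P1/RW1/US1/PS0)
  lvl2: tbl 0x24, slot 18 ⇒ 0x27007 (P1/RW1/US1/PS0)
  → PA=0x27659  (3 entries read)

Access #0 fault: NONE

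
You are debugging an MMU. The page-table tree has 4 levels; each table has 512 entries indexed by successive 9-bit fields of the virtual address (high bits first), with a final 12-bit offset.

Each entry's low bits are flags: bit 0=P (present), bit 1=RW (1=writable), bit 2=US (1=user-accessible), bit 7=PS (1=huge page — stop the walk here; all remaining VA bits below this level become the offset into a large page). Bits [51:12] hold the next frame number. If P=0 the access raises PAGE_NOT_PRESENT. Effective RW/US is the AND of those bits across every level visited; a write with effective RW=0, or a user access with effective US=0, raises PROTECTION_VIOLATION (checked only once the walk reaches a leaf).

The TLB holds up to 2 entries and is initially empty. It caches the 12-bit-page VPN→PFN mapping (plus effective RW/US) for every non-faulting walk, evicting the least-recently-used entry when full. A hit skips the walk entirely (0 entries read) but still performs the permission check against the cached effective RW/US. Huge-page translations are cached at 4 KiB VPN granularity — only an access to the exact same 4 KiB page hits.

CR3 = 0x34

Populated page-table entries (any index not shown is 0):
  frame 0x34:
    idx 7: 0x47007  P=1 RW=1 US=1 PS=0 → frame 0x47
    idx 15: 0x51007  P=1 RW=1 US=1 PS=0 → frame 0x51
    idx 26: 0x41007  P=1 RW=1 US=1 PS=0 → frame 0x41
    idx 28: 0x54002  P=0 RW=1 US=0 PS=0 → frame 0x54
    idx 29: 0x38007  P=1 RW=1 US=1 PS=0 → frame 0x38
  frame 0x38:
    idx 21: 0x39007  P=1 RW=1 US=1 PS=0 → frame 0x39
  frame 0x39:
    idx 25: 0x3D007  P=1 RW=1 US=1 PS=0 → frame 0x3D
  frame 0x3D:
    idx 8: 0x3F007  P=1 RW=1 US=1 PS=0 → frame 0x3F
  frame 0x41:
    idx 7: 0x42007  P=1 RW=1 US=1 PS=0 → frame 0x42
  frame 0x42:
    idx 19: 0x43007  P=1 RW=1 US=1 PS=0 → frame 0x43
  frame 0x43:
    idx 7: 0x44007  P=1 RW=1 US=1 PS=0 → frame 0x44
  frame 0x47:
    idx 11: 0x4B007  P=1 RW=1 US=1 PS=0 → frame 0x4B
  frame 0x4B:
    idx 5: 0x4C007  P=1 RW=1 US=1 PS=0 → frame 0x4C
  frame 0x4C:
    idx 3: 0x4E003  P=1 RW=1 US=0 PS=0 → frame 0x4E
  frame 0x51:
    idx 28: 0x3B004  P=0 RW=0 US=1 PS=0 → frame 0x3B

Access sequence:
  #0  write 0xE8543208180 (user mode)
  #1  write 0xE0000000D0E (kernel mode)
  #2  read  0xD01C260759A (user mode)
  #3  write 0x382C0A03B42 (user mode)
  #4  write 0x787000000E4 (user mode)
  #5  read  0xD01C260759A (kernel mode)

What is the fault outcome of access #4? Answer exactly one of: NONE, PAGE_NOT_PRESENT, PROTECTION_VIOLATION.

Walk each access:
#0 VA=0xE8543208180 (w,user):
  [0] read 0x34 idx=29: raw=0x38007 flags P=1 W=1 U=1 S=0
  [1] read 0x38 idx=21: raw=0x39007 flags P=1 W=1 U=1 S=0
  [2] read 0x39 idx=25: raw=0x3D007 flags P=1 W=1 U=1 S=0
  [3] read 0x3D idx=8: raw=0x3F007 flags P=1 W=1 U=1 S=0
  ✓ 0x3F180  — 4 lookups
#1 VA=0xE0000000D0E (w,kernel):
  [0] read 0x34 idx=28: raw=0x54002 flags P=0 W=1 U=0 S=0
  ✗ PAGE_NOT_PRESENT  [1 reads]
#2 VA=0xD01C260759A (r,user):
  [0] read 0x34 idx=26: raw=0x41007 flags P=1 W=1 U=1 S=0
  [1] read 0x41 idx=7: raw=0x42007 flags P=1 W=1 U=1 S=0
  [2] read 0x42 idx=19: raw=0x43007 flags P=1 W=1 U=1 S=0
  [3] read 0x43 idx=7: raw=0x44007 flags P=1 W=1 U=1 S=0
  ✓ 0x4459A  — 4 lookups
#3 VA=0x382C0A03B42 (w,user):
  [0] read 0x34 idx=7: raw=0x47007 flags P=1 W=1 U=1 S=0
  [1] read 0x47 idx=11: raw=0x4B007 flags P=1 W=1 U=1 S=0
  [2] read 0x4B idx=5: raw=0x4C007 flags P=1 W=1 U=1 S=0
  [3] read 0x4C idx=3: raw=0x4E003 flags P=1 W=1 U=0 S=0
  ✗ PROTECTION_VIOLATION  [4 reads]
#4 VA=0x787000000E4 (w,user):
  [0] read 0x34 idx=15: raw=0x51007 flags P=1 W=1 U=1 S=0
  [1] read 0x51 idx=28: raw=0x3B004 flags P=0 W=0 U=1 S=0
  ✗ PAGE_NOT_PRESENT  [2 reads]
#5 VA=0xD01C260759A (r,kernel):
  TLB hit vpn=0xD01C2607 → PA=0x4459A

Access #4 fault: PAGE_NOT_PRESENT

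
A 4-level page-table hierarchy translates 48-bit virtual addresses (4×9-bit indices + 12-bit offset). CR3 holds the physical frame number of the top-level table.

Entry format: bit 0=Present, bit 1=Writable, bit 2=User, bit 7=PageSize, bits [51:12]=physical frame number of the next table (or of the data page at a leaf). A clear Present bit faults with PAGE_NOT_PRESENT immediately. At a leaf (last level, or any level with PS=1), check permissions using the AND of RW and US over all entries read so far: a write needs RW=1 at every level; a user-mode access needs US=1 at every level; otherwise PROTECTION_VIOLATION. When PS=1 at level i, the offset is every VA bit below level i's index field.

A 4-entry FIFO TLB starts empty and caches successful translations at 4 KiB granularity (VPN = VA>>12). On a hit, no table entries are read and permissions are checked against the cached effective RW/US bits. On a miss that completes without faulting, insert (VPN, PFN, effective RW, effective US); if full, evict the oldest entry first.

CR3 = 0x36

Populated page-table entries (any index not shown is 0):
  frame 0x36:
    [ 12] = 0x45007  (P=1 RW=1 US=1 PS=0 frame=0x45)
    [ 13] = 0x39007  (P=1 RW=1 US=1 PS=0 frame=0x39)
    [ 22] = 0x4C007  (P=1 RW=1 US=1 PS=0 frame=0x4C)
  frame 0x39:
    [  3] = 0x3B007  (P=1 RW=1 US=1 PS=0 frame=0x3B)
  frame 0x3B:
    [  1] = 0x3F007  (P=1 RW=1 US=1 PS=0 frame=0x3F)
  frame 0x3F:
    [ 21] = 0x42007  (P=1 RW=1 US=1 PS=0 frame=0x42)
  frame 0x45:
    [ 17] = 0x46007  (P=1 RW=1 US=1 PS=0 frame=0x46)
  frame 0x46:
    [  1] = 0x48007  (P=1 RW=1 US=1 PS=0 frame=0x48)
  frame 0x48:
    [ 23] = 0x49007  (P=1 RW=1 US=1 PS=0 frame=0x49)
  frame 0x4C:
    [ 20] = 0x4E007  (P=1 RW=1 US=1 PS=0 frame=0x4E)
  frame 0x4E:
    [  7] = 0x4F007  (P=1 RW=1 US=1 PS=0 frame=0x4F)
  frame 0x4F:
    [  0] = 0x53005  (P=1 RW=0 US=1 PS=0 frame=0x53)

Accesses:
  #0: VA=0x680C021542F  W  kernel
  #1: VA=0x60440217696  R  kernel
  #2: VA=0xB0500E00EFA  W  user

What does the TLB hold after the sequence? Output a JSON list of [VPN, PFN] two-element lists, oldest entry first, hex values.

Per-access translation:
#0 VA=0x680C021542F (w,kernel):
  L0: frame=0x36 idx=13 entry=0x39007 [P=1 RW=1 US=1 PS=0]
  L1: frame=0x39 idx=3 entry=0x3B007 [P=1 RW=1 US=1 PS=0]
  L2: frame=0x3B idx=1 entry=0x3F007 [P=1 RW=1 US=1 PS=0]
  L3: frame=0x3F idx=21 entry=0x42007 [P=1 RW=1 US=1 PS=0]
  ⇒ phys 0x4242F  [4 reads]
#1 VA=0x60440217696 (r,kernel):
  L0: frame=0x36 idx=12 entry=0x45007 [P=1 RW=1 US=1 PS=0]
  L1: frame=0x45 idx=17 entry=0x46007 [P=1 RW=1 US=1 PS=0]
  L2: frame=0x46 idx=1 entry=0x48007 [P=1 RW=1 US=1 PS=0]
  L3: frame=0x48 idx=23 entry=0x49007 [P=1 RW=1 US=1 PS=0]
  ⇒ phys 0x49696  [4 reads]
#2 VA=0xB0500E00EFA (w,user):
  L0: frame=0x36 idx=22 entry=0x4C007 [P=1 RW=1 US=1 PS=0]
  L1: frame=0x4C idx=20 entry=0x4E007 [P=1 RW=1 US=1 PS=0]
  L2: frame=0x4E idx=7 entry=0x4F007 [P=1 RW=1 US=1 PS=0]
  L3: frame=0x4F idx=0 entry=0x53005 [P=1 RW=0 US=1 PS=0]
  ✗ PROTECTION_VIOLATION  [4 reads]

TLB: [["0x680C0215", "0x42"], ["0x60440217", "0x49"]]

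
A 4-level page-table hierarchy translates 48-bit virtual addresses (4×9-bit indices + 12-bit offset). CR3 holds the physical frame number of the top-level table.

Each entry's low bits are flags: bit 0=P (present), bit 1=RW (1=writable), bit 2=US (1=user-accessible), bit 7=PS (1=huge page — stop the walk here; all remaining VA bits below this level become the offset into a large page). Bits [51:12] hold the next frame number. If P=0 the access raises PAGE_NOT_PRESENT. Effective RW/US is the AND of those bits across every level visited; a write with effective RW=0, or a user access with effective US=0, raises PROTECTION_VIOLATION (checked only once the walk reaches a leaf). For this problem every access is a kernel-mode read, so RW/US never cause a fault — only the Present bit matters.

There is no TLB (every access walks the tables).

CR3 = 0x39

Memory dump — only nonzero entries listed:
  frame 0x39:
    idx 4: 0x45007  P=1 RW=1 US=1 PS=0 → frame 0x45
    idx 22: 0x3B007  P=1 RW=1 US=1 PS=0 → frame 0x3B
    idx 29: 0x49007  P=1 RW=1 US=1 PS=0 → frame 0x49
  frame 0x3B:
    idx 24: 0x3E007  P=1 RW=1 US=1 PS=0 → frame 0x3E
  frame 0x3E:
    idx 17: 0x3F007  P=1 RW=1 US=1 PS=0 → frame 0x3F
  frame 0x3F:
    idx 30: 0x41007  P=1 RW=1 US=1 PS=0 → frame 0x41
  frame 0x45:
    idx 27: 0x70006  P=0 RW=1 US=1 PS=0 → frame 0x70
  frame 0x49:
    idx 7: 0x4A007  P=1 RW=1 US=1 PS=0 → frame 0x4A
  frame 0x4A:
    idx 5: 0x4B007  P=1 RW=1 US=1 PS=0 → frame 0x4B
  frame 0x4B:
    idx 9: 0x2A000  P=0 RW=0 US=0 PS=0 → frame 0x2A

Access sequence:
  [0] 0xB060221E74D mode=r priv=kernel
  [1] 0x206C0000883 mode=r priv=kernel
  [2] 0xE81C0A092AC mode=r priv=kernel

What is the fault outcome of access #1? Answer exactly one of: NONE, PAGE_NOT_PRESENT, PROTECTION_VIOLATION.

Per-access translation:
#0 VA=0xB060221E74D (r,kernel):
  L0: frame=0x39 idx=22 entry=0x3B007 [P=1 RW=1 US=1 PS=0]
  L1: frame=0x3B idx=24 entry=0x3E007 [P=1 RW=1 US=1 PS=0]
  L2: frame=0x3E idx=17 entry=0x3F007 [P=1 RW=1 US=1 PS=0]
  L3: frame=0x3F idx=30 entry=0x41007 [P=1 RW=1 US=1 PS=0]
  ✓ 0x4174D  — 4 lookups
#1 VA=0x206C0000883 (r,kernel):
  L0: frame=0x39 idx=4 entry=0x45007 [P=1 RW=1 US=1 PS=0]
  L1: frame=0x45 idx=27 entry=0x70006 [P=0 RW=1 US=1 PS=0]
  ⇒ fault: PAGE_NOT_PRESENT  — 2 lookups
#2 VA=0xE81C0A092AC (r,kernel):
  L0: frame=0x39 idx=29 entry=0x49007 [P=1 RW=1 US=1 PS=0]
  L1: frame=0x49 idx=7 entry=0x4A007 [P=1 RW=1 US=1 PS=0]
  L2: frame=0x4A idx=5 entry=0x4B007 [P=1 RW=1 US=1 PS=0]
  L3: frame=0x4B idx=9 entry=0x2A000 [P=0 RW=0 US=0 PS=0]
  ⇒ fault: PAGE_NOT_PRESENT  — 4 lookups

Access #1 fault: PAGE_NOT_PRESENT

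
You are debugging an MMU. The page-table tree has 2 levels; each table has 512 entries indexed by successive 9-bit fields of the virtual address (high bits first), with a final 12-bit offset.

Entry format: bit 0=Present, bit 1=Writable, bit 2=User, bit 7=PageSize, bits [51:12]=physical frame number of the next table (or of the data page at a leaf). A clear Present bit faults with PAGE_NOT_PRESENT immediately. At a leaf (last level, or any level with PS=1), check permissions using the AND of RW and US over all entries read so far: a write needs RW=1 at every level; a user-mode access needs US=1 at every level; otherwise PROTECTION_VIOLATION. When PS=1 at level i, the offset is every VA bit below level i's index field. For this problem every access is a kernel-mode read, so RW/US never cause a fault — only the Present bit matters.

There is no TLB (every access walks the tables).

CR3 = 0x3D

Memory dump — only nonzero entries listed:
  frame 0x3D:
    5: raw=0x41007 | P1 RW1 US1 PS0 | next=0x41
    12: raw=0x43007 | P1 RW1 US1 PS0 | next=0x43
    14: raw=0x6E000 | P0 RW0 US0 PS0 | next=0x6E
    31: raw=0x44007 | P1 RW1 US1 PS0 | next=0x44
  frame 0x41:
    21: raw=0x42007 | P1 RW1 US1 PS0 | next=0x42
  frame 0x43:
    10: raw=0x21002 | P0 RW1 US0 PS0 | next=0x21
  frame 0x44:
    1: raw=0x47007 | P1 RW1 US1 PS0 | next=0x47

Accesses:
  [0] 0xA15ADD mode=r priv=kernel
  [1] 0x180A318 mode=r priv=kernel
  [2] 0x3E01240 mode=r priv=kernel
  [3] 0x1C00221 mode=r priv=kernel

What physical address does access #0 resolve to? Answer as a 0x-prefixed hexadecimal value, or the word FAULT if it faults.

Walk each access:
#0 VA=0xA15ADD (r,kernel):
  L0 @0x3D[5] → 0x41007  P=1,RW=1,US=1,PS=0
  L1 @0x41[21] → 0x42007  P=1,RW=1,US=1,PS=0
  → PA=0x42ADD  (2 entries read)
#1 VA=0x180A318 (r,kernel):
  L0 @0x3D[12] → 0x43007  P=1,RW=1,US=1,PS=0
  L1 @0x43[10] → 0x21002  P=0,RW=1,US=0,PS=0
  ✗ PAGE_NOT_PRESENT  [2 reads]
#2 VA=0x3E01240 (r,kernel):
  L0 @0x3D[31] → 0x44007  P=1,RW=1,US=1,PS=0
  L1 @0x44[1] → 0x47007  P=1,RW=1,US=1,PS=0
  → PA=0x47240  (2 entries read)
#3 VA=0x1C00221 (r,kernel):
  L0 @0x3D[14] → 0x6E000  P=0,RW=0,US=0,PS=0
  ✗ PAGE_NOT_PRESENT  [1 reads]

Access #0 PA: 0x42ADD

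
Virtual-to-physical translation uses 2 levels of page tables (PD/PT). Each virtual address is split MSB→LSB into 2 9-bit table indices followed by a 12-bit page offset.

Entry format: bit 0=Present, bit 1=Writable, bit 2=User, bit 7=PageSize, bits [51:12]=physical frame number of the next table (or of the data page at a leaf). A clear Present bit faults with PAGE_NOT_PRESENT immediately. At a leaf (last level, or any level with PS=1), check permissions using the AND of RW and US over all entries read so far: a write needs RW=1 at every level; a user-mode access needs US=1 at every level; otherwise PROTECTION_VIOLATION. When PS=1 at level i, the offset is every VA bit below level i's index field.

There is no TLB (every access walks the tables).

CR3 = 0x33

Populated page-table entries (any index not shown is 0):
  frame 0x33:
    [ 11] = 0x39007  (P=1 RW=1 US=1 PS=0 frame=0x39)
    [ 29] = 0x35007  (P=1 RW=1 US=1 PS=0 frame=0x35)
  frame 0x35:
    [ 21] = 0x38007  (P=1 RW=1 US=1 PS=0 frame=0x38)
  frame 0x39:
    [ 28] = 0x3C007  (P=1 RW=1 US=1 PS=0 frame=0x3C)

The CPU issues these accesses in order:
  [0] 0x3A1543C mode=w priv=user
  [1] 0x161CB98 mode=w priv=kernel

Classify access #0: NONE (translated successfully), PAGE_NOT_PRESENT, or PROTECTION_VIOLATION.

Trace:
#0 VA=0x3A1543C (w,user):
  L0: frame=0x33 idx=29 entry=0x35007 [P=1 RW=1 US=1 PS=0]
  L1: frame=0x35 idx=21 entry=0x38007 [P=1 RW=1 US=1 PS=0]
  ✓ 0x3843C  — 2 lookups
#1 VA=0x161CB98 (w,kernel):
  L0: frame=0x33 idx=11 entry=0x39007 [P=1 RW=1 US=1 PS=0]
  L1: frame=0x39 idx=28 entry=0x3C007 [P=1 RW=1 US=1 PS=0]
  ✓ 0x3CB98  — 2 lookups

Access #0 fault: NONE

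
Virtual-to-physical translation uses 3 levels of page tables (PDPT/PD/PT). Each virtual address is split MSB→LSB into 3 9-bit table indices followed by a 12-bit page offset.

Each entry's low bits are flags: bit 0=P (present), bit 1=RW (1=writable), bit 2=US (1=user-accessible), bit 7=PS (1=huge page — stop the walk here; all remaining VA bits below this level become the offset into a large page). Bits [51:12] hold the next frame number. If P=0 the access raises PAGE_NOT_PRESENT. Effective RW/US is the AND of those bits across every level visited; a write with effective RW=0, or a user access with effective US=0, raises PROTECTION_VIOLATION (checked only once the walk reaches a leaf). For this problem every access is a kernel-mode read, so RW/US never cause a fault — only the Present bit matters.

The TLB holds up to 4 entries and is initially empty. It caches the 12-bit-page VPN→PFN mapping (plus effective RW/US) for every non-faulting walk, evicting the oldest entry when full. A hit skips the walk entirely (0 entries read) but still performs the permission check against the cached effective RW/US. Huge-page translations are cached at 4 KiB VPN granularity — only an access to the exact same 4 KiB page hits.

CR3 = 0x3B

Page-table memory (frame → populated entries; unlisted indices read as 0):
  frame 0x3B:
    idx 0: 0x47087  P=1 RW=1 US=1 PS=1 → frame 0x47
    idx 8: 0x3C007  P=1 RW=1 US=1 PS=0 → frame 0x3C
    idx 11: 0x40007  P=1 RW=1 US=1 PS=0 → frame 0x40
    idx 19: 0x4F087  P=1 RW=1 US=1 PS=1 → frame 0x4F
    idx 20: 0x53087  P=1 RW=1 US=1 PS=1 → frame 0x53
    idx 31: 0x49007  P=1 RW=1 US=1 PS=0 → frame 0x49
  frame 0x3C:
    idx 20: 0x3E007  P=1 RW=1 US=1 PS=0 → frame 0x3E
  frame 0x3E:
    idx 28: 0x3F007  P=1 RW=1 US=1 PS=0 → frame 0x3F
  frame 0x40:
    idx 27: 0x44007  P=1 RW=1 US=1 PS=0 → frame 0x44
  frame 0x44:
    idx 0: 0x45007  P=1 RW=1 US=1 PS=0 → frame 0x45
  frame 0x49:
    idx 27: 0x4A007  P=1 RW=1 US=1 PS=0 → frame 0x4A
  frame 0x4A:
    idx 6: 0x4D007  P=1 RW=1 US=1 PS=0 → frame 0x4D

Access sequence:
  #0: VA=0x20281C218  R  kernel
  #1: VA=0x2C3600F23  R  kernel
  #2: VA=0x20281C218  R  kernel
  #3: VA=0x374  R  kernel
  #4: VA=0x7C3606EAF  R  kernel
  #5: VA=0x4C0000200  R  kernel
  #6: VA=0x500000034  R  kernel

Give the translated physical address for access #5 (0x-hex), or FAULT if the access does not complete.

Trace:
#0 VA=0x20281C218 (r,kernel):
  L0 @0x3B[8] → 0x3C007  P=1,RW=1,US=1,PS=0
  L1 @0x3C[20] → 0x3E007  P=1,RW=1,US=1,PS=0
  L2 @0x3E[28] → 0x3F007  P=1,RW=1,US=1,PS=0
  → PA=0x3F218  (3 entries read)
#1 VA=0x2C3600F23 (r,kernel):
  L0 @0x3B[11] → 0x40007  P=1,RW=1,US=1,PS=0
  L1 @0x40[27] → 0x44007  P=1,RW=1,US=1,PS=0
  L2 @0x44[0] → 0x45007  P=1,RW=1,US=1,PS=0
  → PA=0x45F23  (3 entries read)
#2 VA=0x20281C218 (r,kernel):
  TLB hit vpn=0x20281C → PA=0x3F218
#3 VA=0x374 (r,kernel):
  L0 @0x3B[0] → 0x47087  P=1,RW=1,US=1,PS=1
  → PA=0x47374 (huge @L0)  (1 entries read)
#4 VA=0x7C3606EAF (r,kernel):
  L0 @0x3B[31] → 0x49007  P=1,RW=1,US=1,PS=0
  L1 @0x49[27] → 0x4A007  P=1,RW=1,US=1,PS=0
  L2 @0x4A[6] → 0x4D007  P=1,RW=1,US=1,PS=0
  → PA=0x4DEAF  (3 entries read)
#5 VA=0x4C0000200 (r,kernel):
  L0 @0x3B[19] → 0x4F087  P=1,RW=1,US=1,PS=1
  → PA=0x4F200 (huge @L0)  (1 entries read)
#6 VA=0x500000034 (r,kernel):
  L0 @0x3B[20] → 0x53087  P=1,RW=1,US=1,PS=1
  → PA=0x53034 (huge @L0)  (1 entries read)

Access #5 PA: 0x4F200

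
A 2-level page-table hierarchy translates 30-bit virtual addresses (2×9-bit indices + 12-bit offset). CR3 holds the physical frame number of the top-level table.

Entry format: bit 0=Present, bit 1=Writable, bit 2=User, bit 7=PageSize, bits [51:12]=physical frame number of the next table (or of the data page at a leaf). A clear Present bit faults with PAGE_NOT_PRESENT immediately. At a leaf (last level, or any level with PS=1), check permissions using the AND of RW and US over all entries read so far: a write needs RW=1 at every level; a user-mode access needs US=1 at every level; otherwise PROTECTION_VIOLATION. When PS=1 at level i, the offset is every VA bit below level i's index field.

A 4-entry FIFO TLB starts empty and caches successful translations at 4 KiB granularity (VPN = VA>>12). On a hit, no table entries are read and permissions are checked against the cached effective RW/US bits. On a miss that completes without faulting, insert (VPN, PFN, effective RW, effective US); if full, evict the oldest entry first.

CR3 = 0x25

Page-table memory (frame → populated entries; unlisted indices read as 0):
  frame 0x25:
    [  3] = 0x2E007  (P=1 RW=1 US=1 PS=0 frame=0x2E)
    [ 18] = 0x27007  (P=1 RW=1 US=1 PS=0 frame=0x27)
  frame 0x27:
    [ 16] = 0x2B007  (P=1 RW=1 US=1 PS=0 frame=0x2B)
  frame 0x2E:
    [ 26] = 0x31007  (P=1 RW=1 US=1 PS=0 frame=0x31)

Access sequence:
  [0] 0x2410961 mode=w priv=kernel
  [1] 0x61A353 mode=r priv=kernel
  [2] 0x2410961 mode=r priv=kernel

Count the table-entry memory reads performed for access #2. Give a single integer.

Trace:
#0 VA=0x2410961 (w,kernel):
  L0 @0x25[18] → 0x27007  P=1,RW=1,US=1,PS=0
  L1 @0x27[16] → 0x2B007  P=1,RW=1,US=1,PS=0
  ⇒ phys 0x2B961  [2 reads]
#1 VA=0x61A353 (r,kernel):
  L0 @0x25[3] → 0x2E007  P=1,RW=1,US=1,PS=0
  L1 @0x2E[26] → 0x31007  P=1,RW=1,US=1,PS=0
  ⇒ phys 0x31353  [2 reads]
#2 VA=0x2410961 (r,kernel):
  TLB hit vpn=0x2410 → PA=0x2B961

Entries read for #2: 0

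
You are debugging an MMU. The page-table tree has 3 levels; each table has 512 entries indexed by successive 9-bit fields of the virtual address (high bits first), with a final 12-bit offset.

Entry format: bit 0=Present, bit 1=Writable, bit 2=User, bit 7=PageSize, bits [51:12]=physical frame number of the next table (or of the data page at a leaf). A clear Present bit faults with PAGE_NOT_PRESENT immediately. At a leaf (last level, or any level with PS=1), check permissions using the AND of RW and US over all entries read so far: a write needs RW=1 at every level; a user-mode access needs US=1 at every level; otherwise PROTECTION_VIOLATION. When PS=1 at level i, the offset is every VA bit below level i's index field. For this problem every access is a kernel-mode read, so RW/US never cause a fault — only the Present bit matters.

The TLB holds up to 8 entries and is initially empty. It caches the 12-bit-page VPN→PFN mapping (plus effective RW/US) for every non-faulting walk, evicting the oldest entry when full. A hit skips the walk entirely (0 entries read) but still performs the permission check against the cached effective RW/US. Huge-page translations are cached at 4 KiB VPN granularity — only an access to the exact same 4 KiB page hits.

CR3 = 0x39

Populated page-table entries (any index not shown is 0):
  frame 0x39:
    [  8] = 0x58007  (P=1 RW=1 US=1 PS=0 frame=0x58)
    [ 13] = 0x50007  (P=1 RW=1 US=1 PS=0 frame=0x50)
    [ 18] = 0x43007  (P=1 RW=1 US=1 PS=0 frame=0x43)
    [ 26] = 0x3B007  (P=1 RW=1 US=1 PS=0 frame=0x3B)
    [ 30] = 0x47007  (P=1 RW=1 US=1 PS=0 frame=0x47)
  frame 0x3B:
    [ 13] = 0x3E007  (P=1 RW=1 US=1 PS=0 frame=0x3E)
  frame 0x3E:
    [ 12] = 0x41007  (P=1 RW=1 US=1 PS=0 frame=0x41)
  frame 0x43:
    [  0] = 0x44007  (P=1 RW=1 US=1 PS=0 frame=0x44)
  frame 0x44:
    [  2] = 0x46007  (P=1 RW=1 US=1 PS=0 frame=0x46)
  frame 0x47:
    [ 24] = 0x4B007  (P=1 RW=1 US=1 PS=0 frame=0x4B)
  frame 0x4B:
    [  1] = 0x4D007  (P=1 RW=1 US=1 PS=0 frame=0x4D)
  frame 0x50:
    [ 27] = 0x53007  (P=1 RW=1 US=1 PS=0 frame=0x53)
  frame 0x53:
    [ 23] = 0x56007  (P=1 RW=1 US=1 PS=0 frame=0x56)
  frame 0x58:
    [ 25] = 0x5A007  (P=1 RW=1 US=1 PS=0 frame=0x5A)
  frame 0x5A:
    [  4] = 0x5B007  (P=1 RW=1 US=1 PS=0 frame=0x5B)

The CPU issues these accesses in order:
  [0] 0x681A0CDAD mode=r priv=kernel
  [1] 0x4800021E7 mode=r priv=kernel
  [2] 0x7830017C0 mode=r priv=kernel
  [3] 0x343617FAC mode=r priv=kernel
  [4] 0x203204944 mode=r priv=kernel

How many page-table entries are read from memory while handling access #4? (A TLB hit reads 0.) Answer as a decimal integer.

Per-access translation:
#0 VA=0x681A0CDAD (r,kernel):
  [0] read 0x39 idx=26: raw=0x3B007 flags P=1 W=1 U=1 S=0
  [1] read 0x3B idx=13: raw=0x3E007 flags P=1 W=1 U=1 S=0
  [2] read 0x3E idx=12: raw=0x41007 flags P=1 W=1 U=1 S=0
  → PA=0x41DAD  (3 entries read)
#1 VA=0x4800021E7 (r,kernel):
  [0] read 0x39 idx=18: raw=0x43007 flags P=1 W=1 U=1 S=0
  [1] read 0x43 idx=0: raw=0x44007 flags P=1 W=1 U=1 S=0
  [2] read 0x44 idx=2: raw=0x46007 flags P=1 W=1 U=1 S=0
  → PA=0x461E7  (3 entries read)
#2 VA=0x7830017C0 (r,kernel):
  [0] read 0x39 idx=30: raw=0x47007 flags P=1 W=1 U=1 S=0
  [1] read 0x47 idx=24: raw=0x4B007 flags P=1 W=1 U=1 S=0
  [2] read 0x4B idx=1: raw=0x4D007 flags P=1 W=1 U=1 S=0
  → PA=0x4D7C0  (3 entries read)
#3 VA=0x343617FAC (r,kernel):
  [0] read 0x39 idx=13: raw=0x50007 flags P=1 W=1 U=1 S=0
  [1] read 0x50 idx=27: raw=0x53007 flags P=1 W=1 U=1 S=0
  [2] read 0x53 idx=23: raw=0x56007 flags P=1 W=1 U=1 S=0
  → PA=0x56FAC  (3 entries read)
#4 VA=0x203204944 (r,kernel):
  [0] read 0x39 idx=8: raw=0x58007 flags P=1 W=1 U=1 S=0
  [1] read 0x58 idx=25: raw=0x5A007 flags P=1 W=1 U=1 S=0
  [2] read 0x5A idx=4: raw=0x5B007 flags P=1 W=1 U=1 S=0
  → PA=0x5B944  (3 entries read)

Entries read for #4: 3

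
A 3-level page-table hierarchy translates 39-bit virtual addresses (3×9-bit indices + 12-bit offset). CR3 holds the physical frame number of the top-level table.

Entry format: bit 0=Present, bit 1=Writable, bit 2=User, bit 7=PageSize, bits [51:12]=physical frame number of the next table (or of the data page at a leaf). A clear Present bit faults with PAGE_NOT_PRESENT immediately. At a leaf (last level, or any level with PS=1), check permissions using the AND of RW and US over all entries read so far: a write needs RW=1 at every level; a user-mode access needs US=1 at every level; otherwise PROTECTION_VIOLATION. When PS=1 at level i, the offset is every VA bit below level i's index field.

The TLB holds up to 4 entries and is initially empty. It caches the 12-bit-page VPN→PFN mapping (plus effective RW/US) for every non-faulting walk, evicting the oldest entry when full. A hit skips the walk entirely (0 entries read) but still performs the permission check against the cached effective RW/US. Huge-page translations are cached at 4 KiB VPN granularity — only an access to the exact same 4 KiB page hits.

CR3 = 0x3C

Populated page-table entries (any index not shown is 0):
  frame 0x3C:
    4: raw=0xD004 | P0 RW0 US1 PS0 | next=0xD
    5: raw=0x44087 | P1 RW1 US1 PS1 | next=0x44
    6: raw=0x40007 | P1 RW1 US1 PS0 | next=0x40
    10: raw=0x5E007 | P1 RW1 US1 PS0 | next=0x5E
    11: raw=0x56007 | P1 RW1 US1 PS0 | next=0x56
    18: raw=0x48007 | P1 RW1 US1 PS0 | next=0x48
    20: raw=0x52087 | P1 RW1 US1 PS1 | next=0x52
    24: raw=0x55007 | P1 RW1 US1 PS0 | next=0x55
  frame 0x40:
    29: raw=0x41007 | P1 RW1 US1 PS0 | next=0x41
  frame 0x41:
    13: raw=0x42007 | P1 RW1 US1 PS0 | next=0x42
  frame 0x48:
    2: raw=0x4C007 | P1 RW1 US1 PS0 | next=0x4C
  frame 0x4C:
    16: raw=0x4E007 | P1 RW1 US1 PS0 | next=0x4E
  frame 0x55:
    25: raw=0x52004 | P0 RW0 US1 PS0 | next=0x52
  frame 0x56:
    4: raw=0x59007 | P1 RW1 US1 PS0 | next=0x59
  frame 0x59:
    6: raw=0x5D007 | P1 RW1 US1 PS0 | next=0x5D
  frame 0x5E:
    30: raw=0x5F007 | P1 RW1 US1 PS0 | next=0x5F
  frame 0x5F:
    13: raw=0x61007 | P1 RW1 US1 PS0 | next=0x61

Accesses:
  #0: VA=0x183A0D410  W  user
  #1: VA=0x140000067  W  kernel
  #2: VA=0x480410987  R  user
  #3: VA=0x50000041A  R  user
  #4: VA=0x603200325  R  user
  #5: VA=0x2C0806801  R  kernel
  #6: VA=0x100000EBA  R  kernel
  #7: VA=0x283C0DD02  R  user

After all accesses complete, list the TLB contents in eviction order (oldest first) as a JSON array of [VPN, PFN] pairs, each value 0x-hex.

Walk each access:
#0 VA=0x183A0D410 (w,user):
  L0: frame=0x3C idx=6 entry=0x40007 [P=1 RW=1 US=1 PS=0]
  L1: frame=0x40 idx=29 entry=0x41007 [P=1 RW=1 US=1 PS=0]
  L2: frame=0x41 idx=13 entry=0x42007 [P=1 RW=1 US=1 PS=0]
  ⇒ phys 0x42410  [3 reads]
#1 VA=0x140000067 (w,kernel):
  L0: frame=0x3C idx=5 entry=0x44087 [P=1 RW=1 US=1 PS=1]
  ⇒ phys 0x44067 (huge @L0)  [1 reads]
#2 VA=0x480410987 (r,user):
  L0: frame=0x3C idx=18 entry=0x48007 [P=1 RW=1 US=1 PS=0]
  L1: frame=0x48 idx=2 entry=0x4C007 [P=1 RW=1 US=1 PS=0]
  L2: frame=0x4C idx=16 entry=0x4E007 [P=1 RW=1 US=1 PS=0]
  ⇒ phys 0x4E987  [3 reads]
#3 VA=0x50000041A (r,user):
  L0: frame=0x3C idx=20 entry=0x52087 [P=1 RW=1 US=1 PS=1]
  ⇒ phys 0x5241A (huge @L0)  [1 reads]
#4 VA=0x603200325 (r,user):
  L0: frame=0x3C idx=24 entry=0x55007 [P=1 RW=1 US=1 PS=0]
  L1: frame=0x55 idx=25 entry=0x52004 [P=0 RW=0 US=1 PS=0]
  → PAGE_NOT_PRESENT  (2 entries read)
#5 VA=0x2C0806801 (r,kernel):
  L0: frame=0x3C idx=11 entry=0x56007 [P=1 RW=1 US=1 PS=0]
  L1: frame=0x56 idx=4 entry=0x59007 [P=1 RW=1 US=1 PS=0]
  L2: frame=0x59 idx=6 entry=0x5D007 [P=1 RW=1 US=1 PS=0]
  ⇒ phys 0x5D801  [3 reads]
#6 VA=0x100000EBA (r,kernel):
  L0: frame=0x3C idx=4 entry=0xD004 [P=0 RW=0 US=1 PS=0]
  → PAGE_NOT_PRESENT  (1 entries read)
#7 VA=0x283C0DD02 (r,user):
  L0: frame=0x3C idx=10 entry=0x5E007 [P=1 RW=1 US=1 PS=0]
  L1: frame=0x5E idx=30 entry=0x5F007 [P=1 RW=1 US=1 PS=0]
  L2: frame=0x5F idx=13 entry=0x61007 [P=1 RW=1 US=1 PS=0]
  ⇒ phys 0x61D02  [3 reads]

TLB: [["0x480410", "0x4E"], ["0x500000", "0x52"], ["0x2C0806", "0x5D"], ["0x283C0D", "0x61"]]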